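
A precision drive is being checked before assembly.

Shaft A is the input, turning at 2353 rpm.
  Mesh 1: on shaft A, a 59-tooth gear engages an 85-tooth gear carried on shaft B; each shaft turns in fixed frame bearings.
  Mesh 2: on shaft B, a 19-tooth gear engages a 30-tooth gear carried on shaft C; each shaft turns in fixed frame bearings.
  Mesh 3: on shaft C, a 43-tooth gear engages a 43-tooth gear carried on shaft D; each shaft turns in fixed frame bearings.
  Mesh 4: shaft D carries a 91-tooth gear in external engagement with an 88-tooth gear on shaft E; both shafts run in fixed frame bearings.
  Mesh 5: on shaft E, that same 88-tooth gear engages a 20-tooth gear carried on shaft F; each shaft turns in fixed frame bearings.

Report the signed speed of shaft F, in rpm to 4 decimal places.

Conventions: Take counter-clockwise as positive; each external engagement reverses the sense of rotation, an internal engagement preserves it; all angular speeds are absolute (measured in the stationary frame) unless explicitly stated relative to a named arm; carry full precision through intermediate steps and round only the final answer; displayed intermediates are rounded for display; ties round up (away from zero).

class = fixed-axis compound train [5 meshes; 5 ratios multiply, 5 sense flips]
mesh 1 [59T→85T]: ω = 2353.0000×59/85 = 1633.2588 rpm, sense flips to −
mesh 2 [19T→30T]: ω = 1633.2588×19/30 = 1034.3973 rpm, sense flips to +
mesh 3 [43T→43T]: ω = 1034.3973×43/43 = 1034.3973 rpm, sense flips to −
mesh 4 [91T→88T]: ω = 1034.3973×91/88 = 1069.6608 rpm, sense flips to +
mesh 5 [88T→20T]: ω = 1069.6608×88/20 = 4706.5075 rpm, sense flips to −
signed output speed = -4706.5075 rpm

-4706.5075 rpm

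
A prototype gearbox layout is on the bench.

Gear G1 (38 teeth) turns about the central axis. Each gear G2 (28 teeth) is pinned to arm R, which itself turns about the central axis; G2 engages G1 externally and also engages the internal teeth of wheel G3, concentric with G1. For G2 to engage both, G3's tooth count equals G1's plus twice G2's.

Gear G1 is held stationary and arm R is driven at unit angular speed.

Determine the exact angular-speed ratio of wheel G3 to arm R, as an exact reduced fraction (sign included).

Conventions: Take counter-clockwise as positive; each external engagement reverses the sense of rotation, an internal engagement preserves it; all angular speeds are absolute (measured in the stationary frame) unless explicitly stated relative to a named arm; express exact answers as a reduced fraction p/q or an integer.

planetary set (38T centre, 28T on arm, 94T internal) — Willis relation
ring teeth: 38 + 2·28 = 94
38(ω_sun−ω_arm) = −94(ω_ring−ω_arm),  ω_sun = 0, ω_arm = 1
ω_ring = 1 − (38/94)(0−1) = 66/47
ω_out/ω_in = 66/47

66/47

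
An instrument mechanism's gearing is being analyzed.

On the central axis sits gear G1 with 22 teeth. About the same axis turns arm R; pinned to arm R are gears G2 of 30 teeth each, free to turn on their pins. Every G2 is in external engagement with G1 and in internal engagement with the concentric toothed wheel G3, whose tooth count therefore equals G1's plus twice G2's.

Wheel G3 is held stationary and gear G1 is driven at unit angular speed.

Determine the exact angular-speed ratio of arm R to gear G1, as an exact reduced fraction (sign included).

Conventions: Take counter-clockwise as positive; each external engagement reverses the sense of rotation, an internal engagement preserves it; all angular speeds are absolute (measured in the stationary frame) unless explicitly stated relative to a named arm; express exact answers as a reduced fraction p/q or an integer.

11/52

planetary set (22T centre, 30T on arm, 82T internal) — Willis relation
ring teeth: 22 + 2·30 = 82
22(ω_sun−ω_arm) = −82(ω_ring−ω_arm),  ω_ring = 0, ω_sun = 1
22(1−ω_arm) = −82(0−ω_arm)  ⇒  104·ω_arm = 22  ⇒  ω_arm = 11/52
ω_out/ω_in = 11/52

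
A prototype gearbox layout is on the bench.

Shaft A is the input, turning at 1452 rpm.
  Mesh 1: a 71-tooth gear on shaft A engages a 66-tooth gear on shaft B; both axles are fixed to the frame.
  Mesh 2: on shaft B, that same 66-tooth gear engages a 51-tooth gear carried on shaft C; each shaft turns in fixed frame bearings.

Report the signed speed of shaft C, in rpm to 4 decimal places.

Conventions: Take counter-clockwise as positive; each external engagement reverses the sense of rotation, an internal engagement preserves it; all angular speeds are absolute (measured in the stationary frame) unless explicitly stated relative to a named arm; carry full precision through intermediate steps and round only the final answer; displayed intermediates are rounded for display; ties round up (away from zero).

class = fixed-axis compound train [2 meshes; 2 ratios multiply, 2 sense flips]
mesh 1 [71T→66T]: ω = 1452.0000×71/66 = 1562.0000 rpm, sense flips to −
mesh 2 [66T→51T]: ω = 1562.0000×66/51 = 2021.4118 rpm, sense flips to +
signed output speed = +2021.4118 rpm

+2021.4118 rpm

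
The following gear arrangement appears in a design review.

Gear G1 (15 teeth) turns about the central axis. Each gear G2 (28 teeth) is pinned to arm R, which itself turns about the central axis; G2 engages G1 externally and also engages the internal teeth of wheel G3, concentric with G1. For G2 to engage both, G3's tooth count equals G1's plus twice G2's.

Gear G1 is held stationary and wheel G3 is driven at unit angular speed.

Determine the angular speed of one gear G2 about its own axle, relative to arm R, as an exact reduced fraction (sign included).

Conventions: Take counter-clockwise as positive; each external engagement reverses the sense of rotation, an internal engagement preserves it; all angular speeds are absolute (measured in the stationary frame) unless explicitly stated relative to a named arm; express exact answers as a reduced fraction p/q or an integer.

1065/2408

topology: planetary set — G1 15T / G2 28T / G3 71T, arm = carrier (Willis)
ring teeth: 15 + 2·28 = 71
15(ω_sun−ω_arm) = −71(ω_ring−ω_arm),  ω_sun = 0, ω_ring = 1
15(0−ω_arm) = −71(1−ω_arm)  ⇒  86·ω_arm = 71  ⇒  ω_arm = 71/86
sun–planet mesh: 15·(0−71/86) = −28·(ω_p−ω_arm)  ⇒  ω_p−ω_arm = 1065/2408
exact speed ratio = 1065/2408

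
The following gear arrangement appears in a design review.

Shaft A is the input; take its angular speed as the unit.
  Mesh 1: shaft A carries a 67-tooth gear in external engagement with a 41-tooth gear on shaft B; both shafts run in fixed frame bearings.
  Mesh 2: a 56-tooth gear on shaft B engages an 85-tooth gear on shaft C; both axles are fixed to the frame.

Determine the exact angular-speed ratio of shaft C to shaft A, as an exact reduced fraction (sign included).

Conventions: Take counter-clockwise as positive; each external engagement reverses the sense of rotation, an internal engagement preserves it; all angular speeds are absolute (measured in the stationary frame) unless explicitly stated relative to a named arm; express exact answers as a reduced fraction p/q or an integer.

3752/3485

class = fixed-axis compound train [2 meshes; 2 ratios multiply, 2 sense flips]
mesh 1 [67T→41T]: running ratio 67/41, sense −
mesh 2 [56T→85T]: running ratio 3752/3485, sense +
ω_out/ω_in = 3752/3485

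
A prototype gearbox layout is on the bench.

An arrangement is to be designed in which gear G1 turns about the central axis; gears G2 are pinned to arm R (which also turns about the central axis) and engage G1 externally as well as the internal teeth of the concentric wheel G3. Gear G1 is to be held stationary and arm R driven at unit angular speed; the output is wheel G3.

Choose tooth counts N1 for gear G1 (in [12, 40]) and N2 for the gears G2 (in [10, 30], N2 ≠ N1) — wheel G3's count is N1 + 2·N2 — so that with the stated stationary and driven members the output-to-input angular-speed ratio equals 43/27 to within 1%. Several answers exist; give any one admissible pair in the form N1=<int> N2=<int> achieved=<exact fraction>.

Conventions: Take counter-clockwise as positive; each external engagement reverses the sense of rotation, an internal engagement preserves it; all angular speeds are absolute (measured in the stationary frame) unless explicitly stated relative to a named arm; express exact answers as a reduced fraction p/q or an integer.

N1=32 N2=11 achieved=43/27

design class (target 43/27): planetary set
Willis with ω_sun = 0: ω_ring/ω_arm = (N1+N3)/N3; set equal to 43/27  ⇒  N3/N1 = 1/(43/27 − 1) = 27/16
N3 = N1 + 2·N2  ⇒  N2/N1 = (N3/N1 − 1)/2 = (27/16 − 1)/2 = 11/32
smallest multiple with N1 ≥ 12 and N2 ≥ 10: k = 1  ⇒  N1 = 1·32 = 32, N2 = 1·11 = 11 (N1 ≤ 40, N2 ≤ 30, N2 ≠ N1 ✓), N3 = 32 + 2·11 = 54
check: (N1+N3)/N3 with N1 = 32, N3 = 54 gives 43/27; |achieved − target| = 0 ≤ 43/2700 ✓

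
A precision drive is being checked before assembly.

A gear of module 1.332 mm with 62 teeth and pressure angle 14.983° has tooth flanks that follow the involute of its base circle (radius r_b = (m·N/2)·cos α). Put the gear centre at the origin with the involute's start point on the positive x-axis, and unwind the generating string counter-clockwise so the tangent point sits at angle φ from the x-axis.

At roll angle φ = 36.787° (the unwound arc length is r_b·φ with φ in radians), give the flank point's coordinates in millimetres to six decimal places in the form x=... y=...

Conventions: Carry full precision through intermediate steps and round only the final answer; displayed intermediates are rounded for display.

x=47.281702 y=3.376201

single-mesh involute tooth geometry (62T wheel at module 1.332)
pitch radius r_p = m·N/2 = 1.332·62/2 = 41.292000
base radius r_b = r_p·cos α = 41.292000·cos 14.983° = 39.888178
roll angle φ = 36.787° = 0.64205427 rad
x = r_b·(cos φ + φ·sin φ) = 47.281702
y = r_b·(sin φ − φ·cos φ) = 3.376201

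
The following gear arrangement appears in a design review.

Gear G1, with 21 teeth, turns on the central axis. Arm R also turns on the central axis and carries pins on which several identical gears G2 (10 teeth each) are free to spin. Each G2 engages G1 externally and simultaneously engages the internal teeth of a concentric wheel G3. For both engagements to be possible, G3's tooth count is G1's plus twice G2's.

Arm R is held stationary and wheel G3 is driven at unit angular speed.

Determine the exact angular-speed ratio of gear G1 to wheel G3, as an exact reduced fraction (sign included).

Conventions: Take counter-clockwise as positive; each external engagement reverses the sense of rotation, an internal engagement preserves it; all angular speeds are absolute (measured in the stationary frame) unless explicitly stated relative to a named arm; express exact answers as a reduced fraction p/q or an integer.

planetary set (21T centre, 10T on arm, 41T internal) — Willis relation
ring teeth: 21 + 2·10 = 41
21(ω_sun−ω_arm) = −41(ω_ring−ω_arm),  ω_arm = 0, ω_ring = 1
ω_sun = 0 − (41/21)(1−0) = -41/21
ω_out/ω_in = -41/21

-41/21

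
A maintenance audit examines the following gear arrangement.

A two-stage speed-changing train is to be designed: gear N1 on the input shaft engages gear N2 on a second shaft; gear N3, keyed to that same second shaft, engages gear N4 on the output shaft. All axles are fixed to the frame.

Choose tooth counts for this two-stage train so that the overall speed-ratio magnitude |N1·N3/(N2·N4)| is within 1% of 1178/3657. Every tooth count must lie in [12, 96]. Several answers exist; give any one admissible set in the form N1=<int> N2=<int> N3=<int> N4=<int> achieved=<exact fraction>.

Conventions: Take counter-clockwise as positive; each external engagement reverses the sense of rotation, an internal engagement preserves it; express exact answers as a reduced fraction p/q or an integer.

2-stage fixed-axis compound train for ratio 1178/3657
target = 1178/3657 in lowest terms: an exact hit needs N1·N3 = k·1178 and N2·N4 = k·3657 for one integer k, every count in [12, 96]; additionally prefer no 1:1 stage (N1 ≠ N2, N3 ≠ N4)
k = 1: N1·N3 = 1178 = 19·62, N2·N4 = 3657 = 53·69
achieved = 19·62/(53·69) = 1178/3657; |achieved − target| = 0 ≤ 589/182850 ✓

N1=19 N2=53 N3=62 N4=69 achieved=1178/3657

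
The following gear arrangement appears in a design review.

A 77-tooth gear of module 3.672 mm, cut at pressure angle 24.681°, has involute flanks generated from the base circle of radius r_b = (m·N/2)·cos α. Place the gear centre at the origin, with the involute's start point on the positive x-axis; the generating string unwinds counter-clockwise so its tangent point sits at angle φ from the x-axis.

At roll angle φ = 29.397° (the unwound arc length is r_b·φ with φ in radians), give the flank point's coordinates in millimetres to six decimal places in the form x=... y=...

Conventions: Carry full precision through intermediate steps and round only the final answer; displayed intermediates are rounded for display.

recognized (one wheel, involute flank): single-mesh tooth geometry, m = 3.672, N = 77
pitch radius r_p = m·N/2 = 3.672·77/2 = 141.372000
base radius r_b = r_p·cos α = 141.372000·cos 24.681° = 128.457201
roll angle φ = 29.397° = 0.51307444 rad
x = r_b·(cos φ + φ·sin φ) = 144.268520
y = r_b·(sin φ − φ·cos φ) = 5.632516

x=144.268520 y=5.632516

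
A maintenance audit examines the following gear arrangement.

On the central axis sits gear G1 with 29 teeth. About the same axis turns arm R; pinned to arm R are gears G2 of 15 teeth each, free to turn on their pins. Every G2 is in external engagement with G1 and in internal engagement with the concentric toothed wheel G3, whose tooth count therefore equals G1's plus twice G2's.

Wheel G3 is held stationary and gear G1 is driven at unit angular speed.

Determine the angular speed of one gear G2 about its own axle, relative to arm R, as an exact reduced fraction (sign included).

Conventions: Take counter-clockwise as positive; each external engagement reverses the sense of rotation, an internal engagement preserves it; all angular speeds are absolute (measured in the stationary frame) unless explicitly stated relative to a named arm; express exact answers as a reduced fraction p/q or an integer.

topology: planetary set — G1 29T / G2 15T / G3 59T, arm = carrier (Willis)
ring teeth: 29 + 2·15 = 59
29(ω_sun−ω_arm) = −59(ω_ring−ω_arm),  ω_ring = 0, ω_sun = 1
29(1−ω_arm) = −59(0−ω_arm)  ⇒  88·ω_arm = 29  ⇒  ω_arm = 29/88
sun–planet mesh: 29·(1−29/88) = −15·(ω_p−ω_arm)  ⇒  ω_p−ω_arm = -1711/1320
exact speed ratio = -1711/1320

-1711/1320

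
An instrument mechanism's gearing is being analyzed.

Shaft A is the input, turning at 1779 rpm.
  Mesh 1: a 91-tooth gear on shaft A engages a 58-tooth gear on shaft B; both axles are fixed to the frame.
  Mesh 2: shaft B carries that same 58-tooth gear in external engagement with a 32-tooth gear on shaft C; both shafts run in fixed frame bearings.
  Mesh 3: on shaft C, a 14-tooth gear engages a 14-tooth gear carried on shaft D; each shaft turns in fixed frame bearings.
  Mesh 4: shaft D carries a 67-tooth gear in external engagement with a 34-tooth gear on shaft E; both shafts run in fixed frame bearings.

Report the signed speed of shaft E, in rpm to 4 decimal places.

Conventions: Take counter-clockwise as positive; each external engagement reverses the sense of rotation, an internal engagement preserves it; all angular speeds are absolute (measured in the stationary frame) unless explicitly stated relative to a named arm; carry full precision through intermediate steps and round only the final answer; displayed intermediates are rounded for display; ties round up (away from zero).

recognized (5 fixed axles, 4 meshes): fixed-axis compound train
mesh 1 [91T→58T]: ω = 1779.0000×91/58 = 2791.1897 rpm, sense flips to −
mesh 2 [58T→32T]: ω = 2791.1897×58/32 = 5059.0313 rpm, sense flips to +
mesh 3 [14T→14T]: ω = 5059.0313×14/14 = 5059.0313 rpm, sense flips to −
mesh 4 [67T→34T]: ω = 5059.0313×67/34 = 9969.2675 rpm, sense flips to +
signed output speed = +9969.2675 rpm

+9969.2675 rpm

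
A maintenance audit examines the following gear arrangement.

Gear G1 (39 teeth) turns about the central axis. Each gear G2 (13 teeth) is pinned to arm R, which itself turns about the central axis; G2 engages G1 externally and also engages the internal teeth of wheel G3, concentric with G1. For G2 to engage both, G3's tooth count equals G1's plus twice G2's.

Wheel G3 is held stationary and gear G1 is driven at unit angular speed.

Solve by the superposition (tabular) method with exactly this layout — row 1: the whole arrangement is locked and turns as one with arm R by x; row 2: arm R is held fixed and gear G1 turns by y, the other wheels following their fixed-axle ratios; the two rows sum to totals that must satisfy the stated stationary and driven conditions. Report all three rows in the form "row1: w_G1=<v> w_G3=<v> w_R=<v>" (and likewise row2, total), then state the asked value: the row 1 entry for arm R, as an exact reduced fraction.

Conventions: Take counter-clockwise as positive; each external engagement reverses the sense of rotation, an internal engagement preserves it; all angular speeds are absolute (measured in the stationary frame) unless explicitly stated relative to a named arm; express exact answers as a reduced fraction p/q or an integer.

row1: w_G1=3/8 w_G3=3/8 w_R=3/8
row2: w_G1=5/8 w_G3=-3/8 w_R=0
total: w_G1=1 w_G3=0 w_R=3/8
asked value: 3/8

class = planetary set [G3 = 39+2·13 = 65; Willis about the carrier]
row 1: whole set turns with the arm by x
row 2 (arm held, sun turns y): ω_ring = −(39/65)·y, ω_arm = 0
boundary: total ω_ring = x − (39/65)·y = 0 and total ω_sun = x + y = 1  ⇒  y = 5/8, x = 3/8
row 2 ring = −(39/65)·5/8 = -3/8
totals (row 1 + row 2): sun 3/8 + 5/8 = 1, ring 3/8 + (-3/8) = 0, arm 3/8 + 0 = 3/8
asked cell (row1, arm) = 3/8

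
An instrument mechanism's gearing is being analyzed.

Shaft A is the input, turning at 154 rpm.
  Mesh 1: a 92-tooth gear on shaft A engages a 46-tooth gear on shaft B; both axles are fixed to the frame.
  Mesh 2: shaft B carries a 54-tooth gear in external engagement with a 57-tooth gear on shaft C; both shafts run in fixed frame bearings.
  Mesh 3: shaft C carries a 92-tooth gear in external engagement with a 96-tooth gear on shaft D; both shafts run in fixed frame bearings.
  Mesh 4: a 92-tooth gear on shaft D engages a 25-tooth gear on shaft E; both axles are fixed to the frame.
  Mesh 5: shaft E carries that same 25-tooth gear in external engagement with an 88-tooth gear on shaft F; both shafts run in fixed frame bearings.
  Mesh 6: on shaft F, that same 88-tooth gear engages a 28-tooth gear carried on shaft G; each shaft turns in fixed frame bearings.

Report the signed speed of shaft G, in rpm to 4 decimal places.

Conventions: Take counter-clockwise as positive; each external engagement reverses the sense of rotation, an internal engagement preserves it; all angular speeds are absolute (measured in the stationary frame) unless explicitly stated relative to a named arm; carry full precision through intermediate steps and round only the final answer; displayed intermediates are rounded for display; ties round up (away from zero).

6-mesh fixed-axis compound train (all bearings frame-fixed)
mesh 1 [92T→46T]: ω = 154.0000×92/46 = 308.0000 rpm, sense flips to −
mesh 2 [54T→57T]: ω = 308.0000×54/57 = 291.7895 rpm, sense flips to +
mesh 3 [92T→96T]: ω = 291.7895×92/96 = 279.6316 rpm, sense flips to −
mesh 4 [92T→25T]: ω = 279.6316×92/25 = 1029.0442 rpm, sense flips to +
mesh 5 [25T→88T]: ω = 1029.0442×25/88 = 292.3421 rpm, sense flips to −
mesh 6 [88T→28T]: ω = 292.3421×88/28 = 918.7895 rpm, sense flips to +
signed output speed = +918.7895 rpm

+918.7895 rpm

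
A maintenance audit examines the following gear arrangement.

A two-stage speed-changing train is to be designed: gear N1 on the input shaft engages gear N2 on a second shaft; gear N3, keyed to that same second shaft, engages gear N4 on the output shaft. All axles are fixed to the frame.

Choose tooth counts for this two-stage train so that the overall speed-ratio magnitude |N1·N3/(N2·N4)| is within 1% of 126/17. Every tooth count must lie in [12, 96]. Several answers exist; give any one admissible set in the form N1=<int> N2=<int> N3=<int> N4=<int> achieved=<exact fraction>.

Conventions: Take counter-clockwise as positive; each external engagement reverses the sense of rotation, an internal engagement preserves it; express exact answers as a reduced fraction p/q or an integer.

N1=18 N2=12 N3=84 N4=17 achieved=126/17

2-stage fixed-axis compound train for ratio 126/17
target = 126/17 in lowest terms: an exact hit needs N1·N3 = k·126 and N2·N4 = k·17 for one integer k, every count in [12, 96]; additionally prefer no 1:1 stage (N1 ≠ N2, N3 ≠ N4)
k = 1…11: no 1:1-free in-range split of k·126 and k·17 into factor pairs; take k = 12
k = 12: N1·N3 = 1512 = 18·84, N2·N4 = 204 = 12·17
achieved = 18·84/(12·17) = 126/17; |achieved − target| = 0 ≤ 63/850 ✓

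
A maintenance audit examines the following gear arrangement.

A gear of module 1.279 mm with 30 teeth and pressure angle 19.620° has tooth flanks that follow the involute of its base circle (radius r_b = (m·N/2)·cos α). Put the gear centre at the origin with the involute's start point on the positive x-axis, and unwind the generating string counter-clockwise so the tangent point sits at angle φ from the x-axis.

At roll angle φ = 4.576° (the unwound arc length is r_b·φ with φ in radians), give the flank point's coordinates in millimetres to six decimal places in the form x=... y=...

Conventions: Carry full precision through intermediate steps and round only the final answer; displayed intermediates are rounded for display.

x=18.128667 y=0.003067

single-mesh involute tooth geometry (30T wheel at module 1.279)
pitch radius r_p = m·N/2 = 1.279·30/2 = 19.185000
base radius r_b = r_p·cos α = 19.185000·cos 19.620° = 18.071125
roll angle φ = 4.576° = 0.07986627 rad
x = r_b·(cos φ + φ·sin φ) = 18.128667
y = r_b·(sin φ − φ·cos φ) = 0.003067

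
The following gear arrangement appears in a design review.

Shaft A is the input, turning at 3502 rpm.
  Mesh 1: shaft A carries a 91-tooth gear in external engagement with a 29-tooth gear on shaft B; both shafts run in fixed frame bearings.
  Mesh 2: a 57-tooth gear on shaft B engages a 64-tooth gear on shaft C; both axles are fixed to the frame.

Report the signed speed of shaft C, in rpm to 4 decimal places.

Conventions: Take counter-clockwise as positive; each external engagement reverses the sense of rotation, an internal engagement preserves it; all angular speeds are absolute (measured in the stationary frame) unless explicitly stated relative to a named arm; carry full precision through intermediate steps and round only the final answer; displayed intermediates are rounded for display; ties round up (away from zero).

+9787.1088 rpm

recognized (3 fixed axles, 2 meshes): fixed-axis compound train
mesh 1 [91T→29T]: ω = 3502.0000×91/29 = 10989.0345 rpm, sense flips to −
mesh 2 [57T→64T]: ω = 10989.0345×57/64 = 9787.1088 rpm, sense flips to +
signed output speed = +9787.1088 rpm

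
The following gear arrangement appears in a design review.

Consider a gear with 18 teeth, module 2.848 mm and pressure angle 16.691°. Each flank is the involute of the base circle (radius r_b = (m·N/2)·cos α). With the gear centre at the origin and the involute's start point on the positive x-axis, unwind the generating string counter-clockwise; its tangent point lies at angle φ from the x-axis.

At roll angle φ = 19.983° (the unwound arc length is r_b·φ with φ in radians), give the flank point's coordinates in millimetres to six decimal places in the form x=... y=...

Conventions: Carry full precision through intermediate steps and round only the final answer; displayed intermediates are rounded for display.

x=26.000214 y=0.342996

recognized (one wheel, involute flank): single-mesh tooth geometry, m = 2.848, N = 18
pitch radius r_p = m·N/2 = 2.848·18/2 = 25.632000
base radius r_b = r_p·cos α = 25.632000·cos 16.691° = 24.552063
roll angle φ = 19.983° = 0.34876914 rad
x = r_b·(cos φ + φ·sin φ) = 26.000214
y = r_b·(sin φ − φ·cos φ) = 0.342996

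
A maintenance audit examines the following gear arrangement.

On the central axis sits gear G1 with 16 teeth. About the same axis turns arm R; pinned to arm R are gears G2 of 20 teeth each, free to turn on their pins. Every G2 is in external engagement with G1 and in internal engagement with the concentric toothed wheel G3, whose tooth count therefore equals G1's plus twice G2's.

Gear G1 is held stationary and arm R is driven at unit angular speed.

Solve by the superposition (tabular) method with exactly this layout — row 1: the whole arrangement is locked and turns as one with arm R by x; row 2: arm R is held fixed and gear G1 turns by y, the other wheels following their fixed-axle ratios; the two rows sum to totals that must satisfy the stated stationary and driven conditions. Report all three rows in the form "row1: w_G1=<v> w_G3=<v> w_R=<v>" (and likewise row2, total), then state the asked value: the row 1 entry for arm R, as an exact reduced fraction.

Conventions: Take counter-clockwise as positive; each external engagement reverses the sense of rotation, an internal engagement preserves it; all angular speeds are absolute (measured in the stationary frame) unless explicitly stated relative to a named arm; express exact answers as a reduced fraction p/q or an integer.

row1: w_G1=1 w_G3=1 w_R=1
row2: w_G1=-1 w_G3=2/7 w_R=0
total: w_G1=0 w_G3=9/7 w_R=1
asked value: 1

recognized (axles ride arm R): planetary set, 16/20/56 teeth
row 1: whole set turns with the arm by x
superposition row 2 [arm held]: sun y, ring −(16/56)·y, arm 0
boundary: total ω_sun = x + y = 0 and total ω_arm = x = 1  ⇒  y = -1, x = 1
row 2 ring = −(16/56)·(-1) = 2/7
totals (row 1 + row 2): sun 1 + (-1) = 0, ring 1 + 2/7 = 9/7, arm 1 + 0 = 1
asked cell (row1, arm) = 1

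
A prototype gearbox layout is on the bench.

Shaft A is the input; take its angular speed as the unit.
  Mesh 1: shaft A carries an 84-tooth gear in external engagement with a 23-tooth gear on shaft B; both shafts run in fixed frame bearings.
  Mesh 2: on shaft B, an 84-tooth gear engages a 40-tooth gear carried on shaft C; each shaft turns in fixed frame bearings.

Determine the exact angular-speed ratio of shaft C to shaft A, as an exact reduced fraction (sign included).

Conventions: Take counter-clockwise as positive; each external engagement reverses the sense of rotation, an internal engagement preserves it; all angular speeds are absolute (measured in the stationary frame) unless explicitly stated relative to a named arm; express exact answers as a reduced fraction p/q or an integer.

882/115

class = fixed-axis compound train [2 meshes; 2 ratios multiply, 2 sense flips]
mesh 1 [84T→23T]: running ratio 84/23, sense −
mesh 2 [84T→40T]: running ratio 882/115, sense +
ω_out/ω_in = 882/115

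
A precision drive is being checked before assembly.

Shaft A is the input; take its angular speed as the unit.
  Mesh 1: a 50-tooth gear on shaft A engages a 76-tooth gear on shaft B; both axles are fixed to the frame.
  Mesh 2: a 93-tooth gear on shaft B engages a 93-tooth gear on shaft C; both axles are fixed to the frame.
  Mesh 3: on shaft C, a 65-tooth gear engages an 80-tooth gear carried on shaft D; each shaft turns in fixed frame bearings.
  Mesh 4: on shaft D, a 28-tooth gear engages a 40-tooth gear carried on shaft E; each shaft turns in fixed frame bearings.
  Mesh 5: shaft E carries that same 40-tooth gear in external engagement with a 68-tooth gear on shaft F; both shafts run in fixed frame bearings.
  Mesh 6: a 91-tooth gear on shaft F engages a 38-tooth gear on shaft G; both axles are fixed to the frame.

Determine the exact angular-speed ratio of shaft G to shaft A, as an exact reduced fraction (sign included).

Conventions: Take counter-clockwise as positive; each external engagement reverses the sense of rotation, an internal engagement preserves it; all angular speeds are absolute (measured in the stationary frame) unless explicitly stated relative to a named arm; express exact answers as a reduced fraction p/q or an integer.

class = fixed-axis compound train [6 meshes; 6 ratios multiply, 6 sense flips]
mesh 1 [50T→76T]: running ratio 25/38, sense −
mesh 2 [93T→93T]: running ratio 25/38, sense +
mesh 3 [65T→80T]: running ratio 325/608, sense −
mesh 4 [28T→40T]: running ratio 455/1216, sense +
mesh 5 [40T→68T]: running ratio 2275/10336, sense −
mesh 6 [91T→38T]: running ratio 207025/392768, sense +
ω_out/ω_in = 207025/392768

207025/392768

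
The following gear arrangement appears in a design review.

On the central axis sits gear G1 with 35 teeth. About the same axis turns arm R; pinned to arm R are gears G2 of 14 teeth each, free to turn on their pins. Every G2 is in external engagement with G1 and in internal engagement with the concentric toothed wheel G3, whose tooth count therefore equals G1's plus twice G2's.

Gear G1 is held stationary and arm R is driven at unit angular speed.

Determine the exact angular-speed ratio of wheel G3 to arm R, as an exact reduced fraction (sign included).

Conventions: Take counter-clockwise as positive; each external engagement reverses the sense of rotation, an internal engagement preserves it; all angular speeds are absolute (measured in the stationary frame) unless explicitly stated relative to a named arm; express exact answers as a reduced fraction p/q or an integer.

recognized (axles ride arm R): planetary set, 35/14/63 teeth
ring teeth: 35 + 2·14 = 63
35(ω_sun−ω_arm) = −63(ω_ring−ω_arm),  ω_sun = 0, ω_arm = 1
ω_ring = 1 − (35/63)(0−1) = 14/9
ω_out/ω_in = 14/9

14/9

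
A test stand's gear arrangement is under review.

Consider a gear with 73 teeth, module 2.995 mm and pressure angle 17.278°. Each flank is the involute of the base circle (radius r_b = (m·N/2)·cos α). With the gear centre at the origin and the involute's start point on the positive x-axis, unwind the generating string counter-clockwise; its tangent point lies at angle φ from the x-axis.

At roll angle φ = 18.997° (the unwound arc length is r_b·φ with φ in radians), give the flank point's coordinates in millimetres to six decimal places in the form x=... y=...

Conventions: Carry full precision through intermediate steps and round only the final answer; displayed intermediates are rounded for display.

x=109.965421 y=1.254354

recognized (one wheel, involute flank): single-mesh tooth geometry, m = 2.995, N = 73
pitch radius r_p = m·N/2 = 2.995·73/2 = 109.317500
base radius r_b = r_p·cos α = 109.317500·cos 17.278° = 104.384538
roll angle φ = 18.997° = 0.33156020 rad
x = r_b·(cos φ + φ·sin φ) = 109.965421
y = r_b·(sin φ − φ·cos φ) = 1.254354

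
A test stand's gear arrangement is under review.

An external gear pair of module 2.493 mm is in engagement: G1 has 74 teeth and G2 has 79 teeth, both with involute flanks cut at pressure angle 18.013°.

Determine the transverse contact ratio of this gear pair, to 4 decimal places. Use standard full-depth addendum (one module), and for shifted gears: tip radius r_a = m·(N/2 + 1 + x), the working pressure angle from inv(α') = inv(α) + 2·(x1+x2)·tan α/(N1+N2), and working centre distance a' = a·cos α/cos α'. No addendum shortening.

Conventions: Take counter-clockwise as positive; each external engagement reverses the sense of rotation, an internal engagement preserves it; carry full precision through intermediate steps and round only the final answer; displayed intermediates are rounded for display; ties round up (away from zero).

1.9523

topology: single-mesh involute geometry — m = 2.493, 74T/79T pair
base radii: r_b1 = 87.719935, r_b2 = 93.646957
tip radii: r_a1 = 94.734000, r_a2 = 100.966500
no profile shift: α' = α, a' = a
action lengths: √(r_a1²−r_b1²) = 35.773508, √(r_a2²−r_b2²) = 37.742304
base pitch p_b = π·m·cos α = 7.448116
CR = (35.773508 + 37.742304 − 190.714500·sin 18.01300°)/7.448116 = 1.952257
contact ratio ≈ 1.9523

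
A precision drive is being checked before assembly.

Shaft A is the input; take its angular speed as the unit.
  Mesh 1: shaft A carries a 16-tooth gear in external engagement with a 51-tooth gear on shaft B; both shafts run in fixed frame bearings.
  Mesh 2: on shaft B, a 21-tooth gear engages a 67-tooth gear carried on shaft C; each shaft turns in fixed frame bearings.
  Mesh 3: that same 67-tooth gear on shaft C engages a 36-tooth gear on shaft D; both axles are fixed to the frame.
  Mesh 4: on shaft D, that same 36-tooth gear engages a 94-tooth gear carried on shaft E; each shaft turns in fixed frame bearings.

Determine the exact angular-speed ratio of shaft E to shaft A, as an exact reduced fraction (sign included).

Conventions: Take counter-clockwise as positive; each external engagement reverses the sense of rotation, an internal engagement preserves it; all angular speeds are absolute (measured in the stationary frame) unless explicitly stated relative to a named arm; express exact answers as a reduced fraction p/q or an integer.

class = fixed-axis compound train [4 meshes; 4 ratios multiply, 4 sense flips]
mesh 1 [16T→51T]: running ratio 16/51, sense −
mesh 2 [21T→67T]: running ratio 112/1139, sense +
mesh 3 [67T→36T]: running ratio 28/153, sense −
mesh 4 [36T→94T]: running ratio 56/799, sense +
ω_out/ω_in = 56/799

56/799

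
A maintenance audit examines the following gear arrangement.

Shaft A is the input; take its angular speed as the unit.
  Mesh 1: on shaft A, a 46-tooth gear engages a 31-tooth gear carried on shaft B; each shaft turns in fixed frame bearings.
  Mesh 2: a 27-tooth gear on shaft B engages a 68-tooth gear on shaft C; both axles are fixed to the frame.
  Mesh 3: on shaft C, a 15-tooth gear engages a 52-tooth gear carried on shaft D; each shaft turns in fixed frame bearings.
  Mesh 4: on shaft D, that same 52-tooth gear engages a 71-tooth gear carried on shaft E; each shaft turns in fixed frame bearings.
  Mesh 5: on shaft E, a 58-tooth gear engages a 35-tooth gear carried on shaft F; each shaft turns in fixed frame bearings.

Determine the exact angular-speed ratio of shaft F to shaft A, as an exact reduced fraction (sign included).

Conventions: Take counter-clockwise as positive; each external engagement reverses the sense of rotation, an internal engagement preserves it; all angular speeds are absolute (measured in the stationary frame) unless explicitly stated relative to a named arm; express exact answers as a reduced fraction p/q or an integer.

-54027/261919

class = fixed-axis compound train [5 meshes; 5 ratios multiply, 5 sense flips]
mesh 1 [46T→31T]: running ratio 46/31, sense −
mesh 2 [27T→68T]: running ratio 621/1054, sense +
mesh 3 [15T→52T]: running ratio 9315/54808, sense −
mesh 4 [52T→71T]: running ratio 9315/74834, sense +
mesh 5 [58T→35T]: running ratio 54027/261919, sense −
ω_out/ω_in = -54027/261919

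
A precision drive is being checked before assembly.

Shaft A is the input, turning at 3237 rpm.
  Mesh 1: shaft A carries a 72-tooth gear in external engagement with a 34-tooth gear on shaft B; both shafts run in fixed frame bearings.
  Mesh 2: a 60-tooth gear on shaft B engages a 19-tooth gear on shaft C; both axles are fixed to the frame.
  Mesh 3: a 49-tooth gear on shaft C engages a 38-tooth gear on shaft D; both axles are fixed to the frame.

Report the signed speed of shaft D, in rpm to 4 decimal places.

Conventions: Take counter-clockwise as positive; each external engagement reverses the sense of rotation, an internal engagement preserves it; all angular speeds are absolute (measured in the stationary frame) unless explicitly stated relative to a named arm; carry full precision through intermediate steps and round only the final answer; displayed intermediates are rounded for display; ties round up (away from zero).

recognized (4 fixed axles, 3 meshes): fixed-axis compound train
mesh 1 [72T→34T]: ω = 3237.0000×72/34 = 6854.8235 rpm, sense flips to −
mesh 2 [60T→19T]: ω = 6854.8235×60/19 = 21646.8111 rpm, sense flips to +
mesh 3 [49T→38T]: ω = 21646.8111×49/38 = 27912.9933 rpm, sense flips to −
signed output speed = -27912.9933 rpm

-27912.9933 rpm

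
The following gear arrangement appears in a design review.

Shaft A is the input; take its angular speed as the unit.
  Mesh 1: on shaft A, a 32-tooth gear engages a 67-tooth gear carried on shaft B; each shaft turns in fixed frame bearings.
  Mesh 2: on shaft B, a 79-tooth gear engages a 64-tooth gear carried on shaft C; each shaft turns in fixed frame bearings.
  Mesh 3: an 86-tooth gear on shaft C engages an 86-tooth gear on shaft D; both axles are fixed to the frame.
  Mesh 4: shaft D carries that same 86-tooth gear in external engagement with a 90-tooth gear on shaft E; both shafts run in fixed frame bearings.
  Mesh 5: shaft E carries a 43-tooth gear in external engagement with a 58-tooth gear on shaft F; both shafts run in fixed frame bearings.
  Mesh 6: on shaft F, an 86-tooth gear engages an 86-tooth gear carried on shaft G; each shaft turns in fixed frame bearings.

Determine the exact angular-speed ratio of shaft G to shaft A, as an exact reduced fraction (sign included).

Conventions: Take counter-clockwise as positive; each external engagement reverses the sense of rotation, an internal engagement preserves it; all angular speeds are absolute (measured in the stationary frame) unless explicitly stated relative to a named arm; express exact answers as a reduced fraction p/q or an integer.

class = fixed-axis compound train [6 meshes; 6 ratios multiply, 6 sense flips]
mesh 1 [32T→67T]: running ratio 32/67, sense −
mesh 2 [79T→64T]: running ratio 79/134, sense +
mesh 3 [86T→86T]: running ratio 79/134, sense −
mesh 4 [86T→90T]: running ratio 3397/6030, sense +
mesh 5 [43T→58T]: running ratio 146071/349740, sense −
mesh 6 [86T→86T]: running ratio 146071/349740, sense +
ω_out/ω_in = 146071/349740

146071/349740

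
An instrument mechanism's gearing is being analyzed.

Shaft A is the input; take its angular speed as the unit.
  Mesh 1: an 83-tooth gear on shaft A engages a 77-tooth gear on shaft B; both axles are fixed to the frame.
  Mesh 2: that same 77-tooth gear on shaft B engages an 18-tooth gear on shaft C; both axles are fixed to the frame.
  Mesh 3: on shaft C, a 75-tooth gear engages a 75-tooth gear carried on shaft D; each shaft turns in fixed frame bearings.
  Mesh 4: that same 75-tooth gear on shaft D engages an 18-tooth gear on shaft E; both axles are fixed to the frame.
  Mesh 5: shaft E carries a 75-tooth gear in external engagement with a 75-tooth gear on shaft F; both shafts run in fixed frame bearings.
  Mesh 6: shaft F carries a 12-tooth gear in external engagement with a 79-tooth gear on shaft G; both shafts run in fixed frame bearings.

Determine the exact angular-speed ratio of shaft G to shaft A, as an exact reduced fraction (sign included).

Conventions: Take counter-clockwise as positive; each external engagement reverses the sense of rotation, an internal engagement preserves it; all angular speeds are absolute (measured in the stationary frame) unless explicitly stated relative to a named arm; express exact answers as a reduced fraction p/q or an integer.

2075/711

class = fixed-axis compound train [6 meshes; 6 ratios multiply, 6 sense flips]
mesh 1 [83T→77T]: running ratio 83/77, sense −
mesh 2 [77T→18T]: running ratio 83/18, sense +
mesh 3 [75T→75T]: running ratio 83/18, sense −
mesh 4 [75T→18T]: running ratio 2075/108, sense +
mesh 5 [75T→75T]: running ratio 2075/108, sense −
mesh 6 [12T→79T]: running ratio 2075/711, sense +
ω_out/ω_in = 2075/711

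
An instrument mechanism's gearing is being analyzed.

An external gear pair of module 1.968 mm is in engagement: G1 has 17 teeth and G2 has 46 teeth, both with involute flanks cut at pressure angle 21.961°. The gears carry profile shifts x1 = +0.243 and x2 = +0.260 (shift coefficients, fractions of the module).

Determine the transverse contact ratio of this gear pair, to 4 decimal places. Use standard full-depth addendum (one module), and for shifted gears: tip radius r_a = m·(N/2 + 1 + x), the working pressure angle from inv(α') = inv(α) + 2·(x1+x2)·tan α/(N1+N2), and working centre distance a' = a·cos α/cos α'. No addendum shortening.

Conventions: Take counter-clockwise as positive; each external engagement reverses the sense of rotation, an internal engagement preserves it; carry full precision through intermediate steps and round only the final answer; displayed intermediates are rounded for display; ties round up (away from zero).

1.4650

recognized (one external pair, fixed centres): single-mesh tooth geometry, m = 1.968, N1 = 17, N2 = 46
base radii: r_b1 = 15.514193, r_b2 = 41.979582
tip radii: r_a1 = 19.174224, r_a2 = 47.743680
inv(α') = inv(21.961°) + 2·(+0.243+0.260)·tan α/(17+46) = 0.02638185  ⇒  α' = 24.00930°
a' = a·cos α / cos α' = 61.9920·cos 21.961°/cos 24.00930° = 62.939321
action lengths: √(r_a1²−r_b1²) = 11.267683, √(r_a2²−r_b2²) = 22.741453
base pitch p_b = π·m·cos α = 5.734032
CR = (11.267683 + 22.741453 − 62.939321·sin 24.00930°)/5.734032 = 1.464951
contact ratio ≈ 1.4650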